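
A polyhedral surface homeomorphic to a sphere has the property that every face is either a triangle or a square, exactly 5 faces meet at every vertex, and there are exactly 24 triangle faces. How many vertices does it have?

16

Let x be the number of squares; then F = 24 + x.
Edge–face incidences: 2E = 3·24 + 4·x = 72 + 4x.
Every vertex has degree 5, so 5V = 2E.
Euler: V − E + F = 2 ⇒ (2E)/5 − E + (24 + x) = 2.
Multiply by 10: 2·(2E) − 5·(2E) + 10·(24 + x) = 20, i.e. 240 + 10x − 3·(72 + 4x) = 20.
Collecting terms: −2x + 24 = 20, so −2x = −4, so x = 2.
Then 2E = 72 + 4·2 = 80, so E = 40, V = 2E/5 = 16, F = 24 + 2 = 26.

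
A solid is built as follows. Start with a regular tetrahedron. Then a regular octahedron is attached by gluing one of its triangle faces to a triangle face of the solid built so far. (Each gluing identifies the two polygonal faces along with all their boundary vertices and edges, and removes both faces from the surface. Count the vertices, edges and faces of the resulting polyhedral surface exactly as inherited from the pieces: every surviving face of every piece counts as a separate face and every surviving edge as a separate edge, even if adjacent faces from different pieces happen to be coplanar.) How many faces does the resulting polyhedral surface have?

10

A regular tetrahedron: V=4, E=6, F=4.
Attach a regular octahedron (V=6, E=12, F=8) along a 3-gon: merge 3 vertices and 3 edges, delete both glued faces → V=7, E=15, F=10.
Check: V − E + F = 7 − 15 + 10 = 2.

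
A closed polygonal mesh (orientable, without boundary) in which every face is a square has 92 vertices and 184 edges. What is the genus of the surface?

1

Every face is a square and each edge borders two faces, so 4F = 2·184, giving F = 92.
χ = V − E + F = 92 − 184 + 92 = 0.
For a closed orientable surface χ = 2 − 2g, so g = (2 − (0))/2 = 1.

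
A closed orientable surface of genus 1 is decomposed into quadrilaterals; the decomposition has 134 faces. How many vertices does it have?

χ = 2 − 2·1 = 0, and every face is a square so 4F = 2E.
E = 4·134/2 = 268. Then V = 0 + E − F = 0 + 268 − 134 = 134.

134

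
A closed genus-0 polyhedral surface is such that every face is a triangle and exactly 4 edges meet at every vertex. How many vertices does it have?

6

Each face has 3 edges and each edge borders two faces, so 2E = 3F.
Each vertex has degree 4, so 4V = 2E and hence V = 3F/4.
Euler: V − E + F = 2 ⇒ (3F/4) − (3F/2) + F = 2.
Multiply by 8: (6 − 12 + 8)F = 16, i.e. 2F = 16.
So F = 8, E = 3·8/2 = 12, V = 3·8/4 = 6.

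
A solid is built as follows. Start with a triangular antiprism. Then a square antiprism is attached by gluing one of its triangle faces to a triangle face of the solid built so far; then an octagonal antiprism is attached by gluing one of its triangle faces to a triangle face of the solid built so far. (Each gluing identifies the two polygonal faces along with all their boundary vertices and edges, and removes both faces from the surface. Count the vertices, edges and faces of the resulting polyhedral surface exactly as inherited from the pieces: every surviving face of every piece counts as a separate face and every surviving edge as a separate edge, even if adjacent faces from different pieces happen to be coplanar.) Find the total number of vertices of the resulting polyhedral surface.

24

A triangular antiprism: V=6, E=12, F=8.
Attach a square antiprism (V=8, E=16, F=10) along a 3-gon: merge 3 vertices and 3 edges, delete both glued faces → V=11, E=25, F=16.
Attach an octagonal antiprism (V=16, E=32, F=18) along a 3-gon: merge 3 vertices and 3 edges, delete both glued faces → V=24, E=54, F=32.
Check: V − E + F = 24 − 54 + 32 = 2.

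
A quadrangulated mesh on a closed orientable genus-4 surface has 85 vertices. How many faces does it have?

91

χ = 2 − 2·4 = -6, and every face is a square so 4F = 2E.
V − E + F = -6 with E = 4F/2 gives 85 − (4/2 − 1)·F = -6, so F = 91 and E = 182.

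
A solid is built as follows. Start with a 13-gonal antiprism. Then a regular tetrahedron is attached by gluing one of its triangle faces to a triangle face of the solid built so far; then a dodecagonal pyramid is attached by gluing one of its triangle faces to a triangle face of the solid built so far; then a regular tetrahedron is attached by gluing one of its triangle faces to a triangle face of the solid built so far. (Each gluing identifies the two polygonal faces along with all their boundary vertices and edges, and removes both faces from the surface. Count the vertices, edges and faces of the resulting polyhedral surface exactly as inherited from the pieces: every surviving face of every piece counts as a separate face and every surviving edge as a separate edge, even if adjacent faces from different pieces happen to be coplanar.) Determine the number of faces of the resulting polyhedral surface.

43

A 13-gonal antiprism: V=26, E=52, F=28.
Attach a regular tetrahedron (V=4, E=6, F=4) along a 3-gon: merge 3 vertices and 3 edges, delete both glued faces → V=27, E=55, F=30.
Attach a dodecagonal pyramid (V=13, E=24, F=13) along a 3-gon: merge 3 vertices and 3 edges, delete both glued faces → V=37, E=76, F=41.
Attach a regular tetrahedron (V=4, E=6, F=4) along a 3-gon: merge 3 vertices and 3 edges, delete both glued faces → V=38, E=79, F=43.
Check: V − E + F = 38 − 79 + 43 = 2.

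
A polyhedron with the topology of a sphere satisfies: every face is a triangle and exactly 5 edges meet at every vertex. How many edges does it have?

30

Each face has 3 edges and each edge borders two faces, so 2E = 3F.
Each vertex has degree 5, so 5V = 2E and hence V = 3F/5.
Euler: V − E + F = 2 ⇒ (3F/5) − (3F/2) + F = 2.
Multiply by 10: (6 − 15 + 10)F = 20, i.e. 1F = 20.
So F = 20, E = 3·20/2 = 30, V = 3·20/5 = 12.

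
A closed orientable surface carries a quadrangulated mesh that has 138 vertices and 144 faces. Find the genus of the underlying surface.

Every face is a square, so 2E = 4·144 = 576, giving E = 288.
χ = V − E + F = 138 − 288 + 144 = -6.
For a closed orientable surface χ = 2 − 2g, so g = (2 − (-6))/2 = 4.

4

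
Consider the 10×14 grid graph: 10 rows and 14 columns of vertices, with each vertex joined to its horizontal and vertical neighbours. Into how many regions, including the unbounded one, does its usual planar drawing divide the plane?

118

The grid has V = 10·14 = 140 vertices and E = 10·13 + 14·9 = 256 edges.
F = 2 − V + E = 2 − 140 + 256 = 118.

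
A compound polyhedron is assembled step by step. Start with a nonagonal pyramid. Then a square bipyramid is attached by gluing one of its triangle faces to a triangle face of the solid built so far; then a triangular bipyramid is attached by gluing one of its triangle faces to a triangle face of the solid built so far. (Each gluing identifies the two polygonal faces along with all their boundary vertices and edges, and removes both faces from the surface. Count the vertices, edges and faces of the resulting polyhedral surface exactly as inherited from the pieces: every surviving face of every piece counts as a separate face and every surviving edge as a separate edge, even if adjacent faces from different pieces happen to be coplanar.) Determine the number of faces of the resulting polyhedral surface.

A nonagonal pyramid: V=10, E=18, F=10.
Attach a square bipyramid (V=6, E=12, F=8) along a 3-gon: merge 3 vertices and 3 edges, delete both glued faces → V=13, E=27, F=16.
Attach a triangular bipyramid (V=5, E=9, F=6) along a 3-gon: merge 3 vertices and 3 edges, delete both glued faces → V=15, E=33, F=20.
Check: V − E + F = 15 − 33 + 20 = 2.

20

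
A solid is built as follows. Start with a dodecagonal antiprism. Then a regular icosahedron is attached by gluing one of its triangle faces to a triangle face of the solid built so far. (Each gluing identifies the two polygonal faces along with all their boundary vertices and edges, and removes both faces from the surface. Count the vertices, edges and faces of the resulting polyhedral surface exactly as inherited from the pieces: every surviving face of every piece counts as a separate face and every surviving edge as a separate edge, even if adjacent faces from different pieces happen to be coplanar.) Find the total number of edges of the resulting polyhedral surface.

75

A dodecagonal antiprism: V=24, E=48, F=26.
Attach a regular icosahedron (V=12, E=30, F=20) along a 3-gon: merge 3 vertices and 3 edges, delete both glued faces → V=33, E=75, F=44.
Check: V − E + F = 33 − 75 + 44 = 2.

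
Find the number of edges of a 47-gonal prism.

A prism on an n-gon has two n-gon bases and n rectangular sides: V = 2·47 = 94, E = 3·47 = 141, F = 47 + 2 = 49.
Check: V − E + F = 94 − 141 + 49 = 2.

141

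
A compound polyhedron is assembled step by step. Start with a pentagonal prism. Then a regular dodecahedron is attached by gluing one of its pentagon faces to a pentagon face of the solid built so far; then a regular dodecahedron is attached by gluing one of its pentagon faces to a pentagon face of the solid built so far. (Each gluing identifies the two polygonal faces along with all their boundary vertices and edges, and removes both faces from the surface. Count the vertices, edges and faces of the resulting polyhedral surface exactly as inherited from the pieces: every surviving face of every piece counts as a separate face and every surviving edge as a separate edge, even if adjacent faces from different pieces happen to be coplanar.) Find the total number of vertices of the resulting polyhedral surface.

40

A pentagonal prism: V=10, E=15, F=7.
Attach a regular dodecahedron (V=20, E=30, F=12) along a 5-gon: merge 5 vertices and 5 edges, delete both glued faces → V=25, E=40, F=17.
Attach a regular dodecahedron (V=20, E=30, F=12) along a 5-gon: merge 5 vertices and 5 edges, delete both glued faces → V=40, E=65, F=27.
Check: V − E + F = 40 − 65 + 27 = 2.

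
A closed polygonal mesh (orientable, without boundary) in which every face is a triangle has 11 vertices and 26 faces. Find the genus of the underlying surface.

Every face is a triangle, so 2E = 3·26 = 78, giving E = 39.
χ = V − E + F = 11 − 39 + 26 = -2.
For a closed orientable surface χ = 2 − 2g, so g = (2 − (-2))/2 = 2.

2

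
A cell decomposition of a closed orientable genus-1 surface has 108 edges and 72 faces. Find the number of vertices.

For a closed orientable surface of genus 1, χ = 2 − 2·1 = 0.
V = 0 + E − F = 0 + 108 − 72 = 36.

36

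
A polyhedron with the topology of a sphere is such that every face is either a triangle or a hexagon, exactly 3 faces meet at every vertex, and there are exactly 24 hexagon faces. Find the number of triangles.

4

Let x be the number of triangles; then F = 24 + x.
Edge–face incidences: 2E = 6·24 + 3·x = 144 + 3x.
Every vertex has degree 3, so 3V = 2E.
Euler: V − E + F = 2 ⇒ (2E)/3 − E + (24 + x) = 2.
Multiply by 6: 2·(2E) − 3·(2E) + 6·(24 + x) = 12, i.e. 144 + 6x − (144 + 3x) = 12.
Collecting terms: 3x = 12, so x = 4.
Then 2E = 144 + 3·4 = 156, so E = 78, V = 2E/3 = 52, F = 24 + 4 = 28.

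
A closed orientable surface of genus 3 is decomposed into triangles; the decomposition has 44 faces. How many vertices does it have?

χ = 2 − 2·3 = -4, and every face is a triangle so 3F = 2E.
E = 3·44/2 = 66. Then V = -4 + E − F = -4 + 66 − 44 = 18.

18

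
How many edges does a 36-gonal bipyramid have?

108

A bipyramid over an n-gon has 2n triangular faces and n + 2 vertices: V = 36 + 2 = 38, E = 3·36 = 108, F = 2·36 = 72.
Check: V − E + F = 38 − 108 + 72 = 2.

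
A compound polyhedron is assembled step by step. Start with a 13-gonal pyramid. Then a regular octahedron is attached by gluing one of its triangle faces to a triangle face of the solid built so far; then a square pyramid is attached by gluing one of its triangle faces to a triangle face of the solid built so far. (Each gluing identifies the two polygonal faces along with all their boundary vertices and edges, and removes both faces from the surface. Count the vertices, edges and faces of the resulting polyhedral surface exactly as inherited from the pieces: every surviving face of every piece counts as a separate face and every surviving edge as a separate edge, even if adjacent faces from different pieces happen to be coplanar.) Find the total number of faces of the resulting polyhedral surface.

23

A 13-gonal pyramid: V=14, E=26, F=14.
Attach a regular octahedron (V=6, E=12, F=8) along a 3-gon: merge 3 vertices and 3 edges, delete both glued faces → V=17, E=35, F=20.
Attach a square pyramid (V=5, E=8, F=5) along a 3-gon: merge 3 vertices and 3 edges, delete both glued faces → V=19, E=40, F=23.
Check: V − E + F = 19 − 40 + 23 = 2.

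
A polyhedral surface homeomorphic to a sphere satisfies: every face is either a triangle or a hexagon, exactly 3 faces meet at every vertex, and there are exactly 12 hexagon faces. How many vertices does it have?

Let x be the number of triangles; then F = 12 + x.
Edge–face incidences: 2E = 6·12 + 3·x = 72 + 3x.
Every vertex has degree 3, so 3V = 2E.
Euler: V − E + F = 2 ⇒ (2E)/3 − E + (12 + x) = 2.
Multiply by 6: 2·(2E) − 3·(2E) + 6·(12 + x) = 12, i.e. 72 + 6x − (72 + 3x) = 12.
Collecting terms: 3x = 12, so x = 4.
Then 2E = 72 + 3·4 = 84, so E = 42, V = 2E/3 = 28, F = 12 + 4 = 16.

28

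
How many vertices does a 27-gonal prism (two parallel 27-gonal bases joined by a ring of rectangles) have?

A prism on an n-gon has two n-gon bases and n rectangular sides: V = 2·27 = 54, E = 3·27 = 81, F = 27 + 2 = 29.

54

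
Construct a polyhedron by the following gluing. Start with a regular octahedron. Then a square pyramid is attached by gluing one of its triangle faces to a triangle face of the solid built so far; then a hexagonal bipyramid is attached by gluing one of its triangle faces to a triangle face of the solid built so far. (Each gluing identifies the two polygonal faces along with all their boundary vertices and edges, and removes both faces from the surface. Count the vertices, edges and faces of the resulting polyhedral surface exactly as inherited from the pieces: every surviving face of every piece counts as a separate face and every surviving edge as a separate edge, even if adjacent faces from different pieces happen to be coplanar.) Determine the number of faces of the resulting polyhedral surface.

A regular octahedron: V=6, E=12, F=8.
Attach a square pyramid (V=5, E=8, F=5) along a 3-gon: merge 3 vertices and 3 edges, delete both glued faces → V=8, E=17, F=11.
Attach a hexagonal bipyramid (V=8, E=18, F=12) along a 3-gon: merge 3 vertices and 3 edges, delete both glued faces → V=13, E=32, F=21.
Check: V − E + F = 13 − 32 + 21 = 2.

21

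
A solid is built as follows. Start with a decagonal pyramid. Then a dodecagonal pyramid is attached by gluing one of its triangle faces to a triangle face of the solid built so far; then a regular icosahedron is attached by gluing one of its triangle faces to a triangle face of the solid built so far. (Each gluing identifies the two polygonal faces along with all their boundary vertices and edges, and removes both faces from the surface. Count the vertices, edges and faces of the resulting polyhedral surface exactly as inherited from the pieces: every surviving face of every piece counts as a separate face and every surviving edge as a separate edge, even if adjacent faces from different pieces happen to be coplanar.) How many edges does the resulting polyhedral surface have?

68

A decagonal pyramid: V=11, E=20, F=11.
Attach a dodecagonal pyramid (V=13, E=24, F=13) along a 3-gon: merge 3 vertices and 3 edges, delete both glued faces → V=21, E=41, F=22.
Attach a regular icosahedron (V=12, E=30, F=20) along a 3-gon: merge 3 vertices and 3 edges, delete both glued faces → V=30, E=68, F=40.
Check: V − E + F = 30 − 68 + 40 = 2.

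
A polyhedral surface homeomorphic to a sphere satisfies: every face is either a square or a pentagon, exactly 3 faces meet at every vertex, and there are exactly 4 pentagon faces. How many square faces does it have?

4

Let x be the number of squares; then F = 4 + x.
Edge–face incidences: 2E = 5·4 + 4·x = 20 + 4x.
Every vertex has degree 3, so 3V = 2E.
Euler: V − E + F = 2 ⇒ (2E)/3 − E + (4 + x) = 2.
Multiply by 6: 2·(2E) − 3·(2E) + 6·(4 + x) = 12, i.e. 24 + 6x − (20 + 4x) = 12.
Collecting terms: 2x + 4 = 12, so 2x = 8, so x = 4.
Then 2E = 20 + 4·4 = 36, so E = 18, V = 2E/3 = 12, F = 4 + 4 = 8.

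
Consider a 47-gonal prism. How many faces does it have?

49

A prism on an n-gon has two n-gon bases and n rectangular sides: V = 2·47 = 94, E = 3·47 = 141, F = 47 + 2 = 49.
Check: V − E + F = 94 − 141 + 49 = 2.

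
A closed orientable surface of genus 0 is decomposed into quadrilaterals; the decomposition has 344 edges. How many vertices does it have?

174

χ = 2 − 2·0 = 2, and every face is a square so 4F = 2E.
F = 2E/4 = 172. Then V = 2 + E − F = 2 + 344 − 172 = 174.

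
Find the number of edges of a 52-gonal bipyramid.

156

A bipyramid over an n-gon has 2n triangular faces and n + 2 vertices: V = 52 + 2 = 54, E = 3·52 = 156, F = 2·52 = 104.
Check: V − E + F = 54 − 156 + 104 = 2.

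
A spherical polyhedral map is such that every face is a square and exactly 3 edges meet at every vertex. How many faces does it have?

Each face has 4 edges and each edge borders two faces, so 2E = 4F.
Each vertex has degree 3, so 3V = 2E and hence V = 4F/3.
Euler: V − E + F = 2 ⇒ (4F/3) − (4F/2) + F = 2.
Multiply by 6: (8 − 12 + 6)F = 12, i.e. 2F = 12.
So F = 6, E = 4·6/2 = 12, V = 4·6/3 = 8.

6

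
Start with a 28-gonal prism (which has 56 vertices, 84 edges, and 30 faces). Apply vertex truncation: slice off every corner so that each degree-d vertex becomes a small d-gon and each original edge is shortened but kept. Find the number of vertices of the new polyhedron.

168

Truncation replaces each original edge-end by a new vertex, so V′ = 2E = 168.
Each original edge survives, and each old vertex of degree d contributes d new edges; summing degrees gives Σd = 2E, so E′ = E + 2E = 3E = 252.
Each original face survives and each original vertex becomes one new face: F′ = F + V = 86.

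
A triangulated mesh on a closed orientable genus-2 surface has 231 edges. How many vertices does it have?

75

χ = 2 − 2·2 = -2, and every face is a triangle so 3F = 2E.
F = 2E/3 = 154. Then V = -2 + E − F = -2 + 231 − 154 = 75.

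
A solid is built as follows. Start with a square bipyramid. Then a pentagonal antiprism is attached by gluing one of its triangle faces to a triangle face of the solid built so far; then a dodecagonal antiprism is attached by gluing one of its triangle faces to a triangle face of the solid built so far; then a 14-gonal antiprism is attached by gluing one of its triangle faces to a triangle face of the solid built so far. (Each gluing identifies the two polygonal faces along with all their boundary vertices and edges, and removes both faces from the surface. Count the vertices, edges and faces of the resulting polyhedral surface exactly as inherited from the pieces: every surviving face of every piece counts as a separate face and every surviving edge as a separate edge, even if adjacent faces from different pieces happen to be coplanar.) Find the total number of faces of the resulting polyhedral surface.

70

A square bipyramid: V=6, E=12, F=8.
Attach a pentagonal antiprism (V=10, E=20, F=12) along a 3-gon: merge 3 vertices and 3 edges, delete both glued faces → V=13, E=29, F=18.
Attach a dodecagonal antiprism (V=24, E=48, F=26) along a 3-gon: merge 3 vertices and 3 edges, delete both glued faces → V=34, E=74, F=42.
Attach a 14-gonal antiprism (V=28, E=56, F=30) along a 3-gon: merge 3 vertices and 3 edges, delete both glued faces → V=59, E=127, F=70.
Check: V − E + F = 59 − 127 + 70 = 2.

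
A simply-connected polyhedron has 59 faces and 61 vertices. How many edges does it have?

118

Here V − E + F = 2.
E = V + F − (2) = 61 + 59 − (2) = 118.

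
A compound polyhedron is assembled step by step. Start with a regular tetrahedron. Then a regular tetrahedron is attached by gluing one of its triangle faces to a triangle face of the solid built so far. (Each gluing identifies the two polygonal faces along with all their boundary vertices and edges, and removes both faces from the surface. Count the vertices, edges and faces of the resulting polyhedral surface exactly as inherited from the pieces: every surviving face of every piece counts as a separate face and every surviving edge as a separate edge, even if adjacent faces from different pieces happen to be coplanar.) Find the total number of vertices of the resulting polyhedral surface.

5

A regular tetrahedron: V=4, E=6, F=4.
Attach a regular tetrahedron (V=4, E=6, F=4) along a 3-gon: merge 3 vertices and 3 edges, delete both glued faces → V=5, E=9, F=6.
Check: V − E + F = 5 − 9 + 6 = 2.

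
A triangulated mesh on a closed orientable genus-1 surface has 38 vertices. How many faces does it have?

76

χ = 2 − 2·1 = 0, and every face is a triangle so 3F = 2E.
V − E + F = 0 with E = 3F/2 gives 38 − (3/2 − 1)·F = 0, so F = 76 and E = 114.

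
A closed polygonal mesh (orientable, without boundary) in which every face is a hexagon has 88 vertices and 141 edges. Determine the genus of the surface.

4

Every face is a hexagon and each edge borders two faces, so 6F = 2·141, giving F = 47.
χ = V − E + F = 88 − 141 + 47 = -6.
For a closed orientable surface χ = 2 − 2g, so g = (2 − (-6))/2 = 4.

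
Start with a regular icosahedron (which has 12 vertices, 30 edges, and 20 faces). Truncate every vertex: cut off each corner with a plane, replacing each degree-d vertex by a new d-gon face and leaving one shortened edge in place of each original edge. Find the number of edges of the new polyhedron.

90

Truncation replaces each original edge-end by a new vertex, so V′ = 2E = 60.
Each original edge survives, and each old vertex of degree d contributes d new edges; summing degrees gives Σd = 2E, so E′ = E + 2E = 3E = 90.
Each original face survives and each original vertex becomes one new face: F′ = F + V = 32.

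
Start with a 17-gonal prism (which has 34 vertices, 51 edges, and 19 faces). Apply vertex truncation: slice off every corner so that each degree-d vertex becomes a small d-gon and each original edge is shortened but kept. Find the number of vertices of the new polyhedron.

Truncation replaces each original edge-end by a new vertex, so V′ = 2E = 102.
Each original edge survives, and each old vertex of degree d contributes d new edges; summing degrees gives Σd = 2E, so E′ = E + 2E = 3E = 153.
Each original face survives and each original vertex becomes one new face: F′ = F + V = 53.

102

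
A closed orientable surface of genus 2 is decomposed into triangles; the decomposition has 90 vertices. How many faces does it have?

χ = 2 − 2·2 = -2, and every face is a triangle so 3F = 2E.
V − E + F = -2 with E = 3F/2 gives 90 − (3/2 − 1)·F = -2, so F = 184 and E = 276.

184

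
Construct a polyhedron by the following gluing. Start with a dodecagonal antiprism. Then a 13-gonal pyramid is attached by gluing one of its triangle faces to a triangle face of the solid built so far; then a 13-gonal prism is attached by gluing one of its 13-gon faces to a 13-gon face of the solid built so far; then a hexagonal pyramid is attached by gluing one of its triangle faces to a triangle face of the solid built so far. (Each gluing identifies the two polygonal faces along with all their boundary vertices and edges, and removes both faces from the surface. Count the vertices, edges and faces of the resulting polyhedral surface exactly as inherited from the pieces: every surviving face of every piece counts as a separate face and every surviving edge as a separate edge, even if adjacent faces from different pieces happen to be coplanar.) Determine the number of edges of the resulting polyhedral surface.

106

A dodecagonal antiprism: V=24, E=48, F=26.
Attach a 13-gonal pyramid (V=14, E=26, F=14) along a 3-gon: merge 3 vertices and 3 edges, delete both glued faces → V=35, E=71, F=38.
Attach a 13-gonal prism (V=26, E=39, F=15) along a 13-gon: merge 13 vertices and 13 edges, delete both glued faces → V=48, E=97, F=51.
Attach a hexagonal pyramid (V=7, E=12, F=7) along a 3-gon: merge 3 vertices and 3 edges, delete both glued faces → V=52, E=106, F=56.
Check: V − E + F = 52 − 106 + 56 = 2.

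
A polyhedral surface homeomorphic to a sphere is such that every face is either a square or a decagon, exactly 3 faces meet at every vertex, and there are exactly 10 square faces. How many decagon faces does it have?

2

Let x be the number of decagons; then F = 10 + x.
Edge–face incidences: 2E = 4·10 + 10·x = 40 + 10x.
Every vertex has degree 3, so 3V = 2E.
Euler: V − E + F = 2 ⇒ (2E)/3 − E + (10 + x) = 2.
Multiply by 6: 2·(2E) − 3·(2E) + 6·(10 + x) = 12, i.e. 60 + 6x − (40 + 10x) = 12.
Collecting terms: −4x + 20 = 12, so −4x = −8, so x = 2.
Then 2E = 40 + 10·2 = 60, so E = 30, V = 2E/3 = 20, F = 10 + 2 = 12.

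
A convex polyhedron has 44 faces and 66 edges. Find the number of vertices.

Here V − E + F = 2.
V = 2 + E − F = 2 + 66 − 44 = 24.

24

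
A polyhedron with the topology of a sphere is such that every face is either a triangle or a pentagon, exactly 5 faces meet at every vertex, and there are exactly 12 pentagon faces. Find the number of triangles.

Let x be the number of triangles; then F = 12 + x.
Edge–face incidences: 2E = 5·12 + 3·x = 60 + 3x.
Every vertex has degree 5, so 5V = 2E.
Euler: V − E + F = 2 ⇒ (2E)/5 − E + (12 + x) = 2.
Multiply by 10: 2·(2E) − 5·(2E) + 10·(12 + x) = 20, i.e. 120 + 10x − 3·(60 + 3x) = 20.
Collecting terms: x − 60 = 20, so x = 80.
Then 2E = 60 + 3·80 = 300, so E = 150, V = 2E/5 = 60, F = 12 + 80 = 92.

80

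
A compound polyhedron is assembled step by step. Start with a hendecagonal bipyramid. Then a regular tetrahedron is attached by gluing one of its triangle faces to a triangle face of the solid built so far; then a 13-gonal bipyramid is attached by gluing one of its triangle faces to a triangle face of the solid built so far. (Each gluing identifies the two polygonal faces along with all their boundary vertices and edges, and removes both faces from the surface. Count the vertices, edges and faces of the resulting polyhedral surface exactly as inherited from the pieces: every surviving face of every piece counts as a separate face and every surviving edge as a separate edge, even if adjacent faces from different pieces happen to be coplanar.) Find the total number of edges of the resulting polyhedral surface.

A hendecagonal bipyramid: V=13, E=33, F=22.
Attach a regular tetrahedron (V=4, E=6, F=4) along a 3-gon: merge 3 vertices and 3 edges, delete both glued faces → V=14, E=36, F=24.
Attach a 13-gonal bipyramid (V=15, E=39, F=26) along a 3-gon: merge 3 vertices and 3 edges, delete both glued faces → V=26, E=72, F=48.
Check: V − E + F = 26 − 72 + 48 = 2.

72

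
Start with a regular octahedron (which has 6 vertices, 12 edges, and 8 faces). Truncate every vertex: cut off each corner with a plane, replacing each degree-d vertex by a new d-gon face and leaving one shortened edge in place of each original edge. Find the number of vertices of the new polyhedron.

Truncation replaces each original edge-end by a new vertex, so V′ = 2E = 24.
Each original edge survives, and each old vertex of degree d contributes d new edges; summing degrees gives Σd = 2E, so E′ = E + 2E = 3E = 36.
Each original face survives and each original vertex becomes one new face: F′ = F + V = 14.

24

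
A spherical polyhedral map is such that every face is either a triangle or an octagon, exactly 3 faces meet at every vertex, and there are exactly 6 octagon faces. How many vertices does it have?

Let x be the number of triangles; then F = 6 + x.
Edge–face incidences: 2E = 8·6 + 3·x = 48 + 3x.
Every vertex has degree 3, so 3V = 2E.
Euler: V − E + F = 2 ⇒ (2E)/3 − E + (6 + x) = 2.
Multiply by 6: 2·(2E) − 3·(2E) + 6·(6 + x) = 12, i.e. 36 + 6x − (48 + 3x) = 12.
Collecting terms: 3x − 12 = 12, so 3x = 24, so x = 8.
Then 2E = 48 + 3·8 = 72, so E = 36, V = 2E/3 = 24, F = 6 + 8 = 14.

24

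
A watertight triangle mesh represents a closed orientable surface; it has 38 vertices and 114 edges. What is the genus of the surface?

Every face is a triangle and each edge borders two faces, so 3F = 2·114, giving F = 76.
χ = V − E + F = 38 − 114 + 76 = 0.
For a closed orientable surface χ = 2 − 2g, so g = (2 − (0))/2 = 1.

1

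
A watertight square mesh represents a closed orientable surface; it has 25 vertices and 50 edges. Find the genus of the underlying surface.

Every face is a square and each edge borders two faces, so 4F = 2·50, giving F = 25.
χ = V − E + F = 25 − 50 + 25 = 0.
For a closed orientable surface χ = 2 − 2g, so g = (2 − (0))/2 = 1.

1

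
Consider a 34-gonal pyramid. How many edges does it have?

68

A pyramid on an n-gon base has one n-gon and n triangles: V = 34 + 1 = 35, E = 2·34 = 68, F = 34 + 1 = 35.
Check: V − E + F = 35 − 68 + 35 = 2.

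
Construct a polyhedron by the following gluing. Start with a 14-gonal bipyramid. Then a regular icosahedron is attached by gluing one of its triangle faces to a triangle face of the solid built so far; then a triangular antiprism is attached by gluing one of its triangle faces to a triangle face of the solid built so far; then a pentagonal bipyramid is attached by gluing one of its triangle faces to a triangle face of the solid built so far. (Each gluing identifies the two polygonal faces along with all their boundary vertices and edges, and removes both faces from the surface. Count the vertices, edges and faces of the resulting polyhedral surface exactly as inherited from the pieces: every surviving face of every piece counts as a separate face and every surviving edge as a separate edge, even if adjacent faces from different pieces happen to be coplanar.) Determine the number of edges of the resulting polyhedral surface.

90

A 14-gonal bipyramid: V=16, E=42, F=28.
Attach a regular icosahedron (V=12, E=30, F=20) along a 3-gon: merge 3 vertices and 3 edges, delete both glued faces → V=25, E=69, F=46.
Attach a triangular antiprism (V=6, E=12, F=8) along a 3-gon: merge 3 vertices and 3 edges, delete both glued faces → V=28, E=78, F=52.
Attach a pentagonal bipyramid (V=7, E=15, F=10) along a 3-gon: merge 3 vertices and 3 edges, delete both glued faces → V=32, E=90, F=60.
Check: V − E + F = 32 − 90 + 60 = 2.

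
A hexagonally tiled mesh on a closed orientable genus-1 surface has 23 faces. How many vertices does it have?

χ = 2 − 2·1 = 0, and every face is a hexagon so 6F = 2E.
E = 6·23/2 = 69. Then V = 0 + E − F = 0 + 69 − 23 = 46.

46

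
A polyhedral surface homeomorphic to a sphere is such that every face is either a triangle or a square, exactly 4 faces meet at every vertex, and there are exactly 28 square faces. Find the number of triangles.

8

Let x be the number of triangles; then F = 28 + x.
Edge–face incidences: 2E = 4·28 + 3·x = 112 + 3x.
Every vertex has degree 4, so 4V = 2E.
Euler: V − E + F = 2 ⇒ (2E)/4 − E + (28 + x) = 2.
Multiply by 8: 2·(2E) − 4·(2E) + 8·(28 + x) = 16, i.e. 224 + 8x − 2·(112 + 3x) = 16.
Collecting terms: 2x = 16, so x = 8.
Then 2E = 112 + 3·8 = 136, so E = 68, V = 2E/4 = 34, F = 28 + 8 = 36.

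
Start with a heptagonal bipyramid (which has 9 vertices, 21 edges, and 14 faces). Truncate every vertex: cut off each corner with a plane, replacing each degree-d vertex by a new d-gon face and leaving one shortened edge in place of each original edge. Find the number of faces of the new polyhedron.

Truncation replaces each original edge-end by a new vertex, so V′ = 2E = 42.
Each original edge survives, and each old vertex of degree d contributes d new edges; summing degrees gives Σd = 2E, so E′ = E + 2E = 3E = 63.
Each original face survives and each original vertex becomes one new face: F′ = F + V = 23.

23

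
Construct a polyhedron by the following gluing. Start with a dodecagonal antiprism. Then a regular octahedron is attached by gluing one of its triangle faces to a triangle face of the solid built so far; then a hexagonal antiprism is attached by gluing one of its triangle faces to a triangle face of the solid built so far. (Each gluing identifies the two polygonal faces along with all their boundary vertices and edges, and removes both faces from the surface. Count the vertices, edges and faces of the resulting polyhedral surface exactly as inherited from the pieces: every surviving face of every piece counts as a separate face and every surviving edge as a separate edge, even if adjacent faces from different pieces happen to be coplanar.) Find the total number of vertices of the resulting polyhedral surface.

36

A dodecagonal antiprism: V=24, E=48, F=26.
Attach a regular octahedron (V=6, E=12, F=8) along a 3-gon: merge 3 vertices and 3 edges, delete both glued faces → V=27, E=57, F=32.
Attach a hexagonal antiprism (V=12, E=24, F=14) along a 3-gon: merge 3 vertices and 3 edges, delete both glued faces → V=36, E=78, F=44.
Check: V − E + F = 36 − 78 + 44 = 2.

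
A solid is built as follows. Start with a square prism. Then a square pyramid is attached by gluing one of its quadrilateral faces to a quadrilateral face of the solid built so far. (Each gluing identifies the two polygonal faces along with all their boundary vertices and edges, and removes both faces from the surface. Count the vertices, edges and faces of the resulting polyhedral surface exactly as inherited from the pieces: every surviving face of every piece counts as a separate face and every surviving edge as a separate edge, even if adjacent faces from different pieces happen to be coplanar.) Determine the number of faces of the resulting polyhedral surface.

A square prism: V=8, E=12, F=6.
Attach a square pyramid (V=5, E=8, F=5) along a 4-gon: merge 4 vertices and 4 edges, delete both glued faces → V=9, E=16, F=9.
Check: V − E + F = 9 − 16 + 9 = 2.

9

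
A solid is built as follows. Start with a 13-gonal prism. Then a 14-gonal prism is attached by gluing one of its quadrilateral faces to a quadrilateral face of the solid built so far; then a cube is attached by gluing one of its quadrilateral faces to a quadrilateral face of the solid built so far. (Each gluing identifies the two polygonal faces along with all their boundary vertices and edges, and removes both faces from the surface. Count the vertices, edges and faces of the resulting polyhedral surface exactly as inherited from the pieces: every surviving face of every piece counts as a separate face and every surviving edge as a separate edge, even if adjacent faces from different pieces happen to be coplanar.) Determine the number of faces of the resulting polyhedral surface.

33

A 13-gonal prism: V=26, E=39, F=15.
Attach a 14-gonal prism (V=28, E=42, F=16) along a 4-gon: merge 4 vertices and 4 edges, delete both glued faces → V=50, E=77, F=29.
Attach a cube (V=8, E=12, F=6) along a 4-gon: merge 4 vertices and 4 edges, delete both glued faces → V=54, E=85, F=33.
Check: V − E + F = 54 − 85 + 33 = 2.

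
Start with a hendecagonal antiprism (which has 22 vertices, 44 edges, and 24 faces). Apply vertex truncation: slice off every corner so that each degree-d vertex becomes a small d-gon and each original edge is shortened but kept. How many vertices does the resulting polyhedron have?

88

Truncation replaces each original edge-end by a new vertex, so V′ = 2E = 88.
Each original edge survives, and each old vertex of degree d contributes d new edges; summing degrees gives Σd = 2E, so E′ = E + 2E = 3E = 132.
Each original face survives and each original vertex becomes one new face: F′ = F + V = 46.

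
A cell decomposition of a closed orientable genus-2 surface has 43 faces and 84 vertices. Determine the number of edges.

129

For a closed orientable surface of genus 2, χ = 2 − 2·2 = -2.
E = V + F − (-2) = 84 + 43 − (-2) = 129.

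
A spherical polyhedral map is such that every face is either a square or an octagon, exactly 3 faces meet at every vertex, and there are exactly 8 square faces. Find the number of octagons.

2

Let x be the number of octagons; then F = 8 + x.
Edge–face incidences: 2E = 4·8 + 8·x = 32 + 8x.
Every vertex has degree 3, so 3V = 2E.
Euler: V − E + F = 2 ⇒ (2E)/3 − E + (8 + x) = 2.
Multiply by 6: 2·(2E) − 3·(2E) + 6·(8 + x) = 12, i.e. 48 + 6x − (32 + 8x) = 12.
Collecting terms: −2x + 16 = 12, so −2x = −4, so x = 2.
Then 2E = 32 + 8·2 = 48, so E = 24, V = 2E/3 = 16, F = 8 + 2 = 10.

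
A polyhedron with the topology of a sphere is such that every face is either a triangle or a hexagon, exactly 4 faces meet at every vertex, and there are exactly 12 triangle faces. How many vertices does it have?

Let x be the number of hexagons; then F = 12 + x.
Edge–face incidences: 2E = 3·12 + 6·x = 36 + 6x.
Every vertex has degree 4, so 4V = 2E.
Euler: V − E + F = 2 ⇒ (2E)/4 − E + (12 + x) = 2.
Multiply by 8: 2·(2E) − 4·(2E) + 8·(12 + x) = 16, i.e. 96 + 8x − 2·(36 + 6x) = 16.
Collecting terms: −4x + 24 = 16, so −4x = −8, so x = 2.
Then 2E = 36 + 6·2 = 48, so E = 24, V = 2E/4 = 12, F = 12 + 2 = 14.

12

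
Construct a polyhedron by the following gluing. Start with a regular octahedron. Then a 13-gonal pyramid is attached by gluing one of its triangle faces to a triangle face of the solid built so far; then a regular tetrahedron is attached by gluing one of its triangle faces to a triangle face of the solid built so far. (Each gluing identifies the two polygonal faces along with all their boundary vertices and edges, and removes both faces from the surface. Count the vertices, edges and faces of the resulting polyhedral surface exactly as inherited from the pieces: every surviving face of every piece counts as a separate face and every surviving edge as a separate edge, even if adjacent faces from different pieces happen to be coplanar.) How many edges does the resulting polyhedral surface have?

38

A regular octahedron: V=6, E=12, F=8.
Attach a 13-gonal pyramid (V=14, E=26, F=14) along a 3-gon: merge 3 vertices and 3 edges, delete both glued faces → V=17, E=35, F=20.
Attach a regular tetrahedron (V=4, E=6, F=4) along a 3-gon: merge 3 vertices and 3 edges, delete both glued faces → V=18, E=38, F=22.
Check: V − E + F = 18 − 38 + 22 = 2.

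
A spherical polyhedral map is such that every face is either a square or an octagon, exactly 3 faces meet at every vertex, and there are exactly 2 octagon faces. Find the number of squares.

Let x be the number of squares; then F = 2 + x.
Edge–face incidences: 2E = 8·2 + 4·x = 16 + 4x.
Every vertex has degree 3, so 3V = 2E.
Euler: V − E + F = 2 ⇒ (2E)/3 − E + (2 + x) = 2.
Multiply by 6: 2·(2E) − 3·(2E) + 6·(2 + x) = 12, i.e. 12 + 6x − (16 + 4x) = 12.
Collecting terms: 2x − 4 = 12, so 2x = 16, so x = 8.
Then 2E = 16 + 4·8 = 48, so E = 24, V = 2E/3 = 16, F = 2 + 8 = 10.

8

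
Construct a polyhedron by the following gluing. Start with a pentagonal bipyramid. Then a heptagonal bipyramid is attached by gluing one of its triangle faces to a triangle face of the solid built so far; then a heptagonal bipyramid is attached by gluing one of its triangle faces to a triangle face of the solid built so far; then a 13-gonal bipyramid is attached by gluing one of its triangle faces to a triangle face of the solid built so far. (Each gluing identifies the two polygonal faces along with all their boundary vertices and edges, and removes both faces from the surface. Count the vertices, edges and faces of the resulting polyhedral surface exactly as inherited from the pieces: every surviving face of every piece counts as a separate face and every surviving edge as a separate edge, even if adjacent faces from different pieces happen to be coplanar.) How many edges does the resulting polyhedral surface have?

87

A pentagonal bipyramid: V=7, E=15, F=10.
Attach a heptagonal bipyramid (V=9, E=21, F=14) along a 3-gon: merge 3 vertices and 3 edges, delete both glued faces → V=13, E=33, F=22.
Attach a heptagonal bipyramid (V=9, E=21, F=14) along a 3-gon: merge 3 vertices and 3 edges, delete both glued faces → V=19, E=51, F=34.
Attach a 13-gonal bipyramid (V=15, E=39, F=26) along a 3-gon: merge 3 vertices and 3 edges, delete both glued faces → V=31, E=87, F=58.
Check: V − E + F = 31 − 87 + 58 = 2.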